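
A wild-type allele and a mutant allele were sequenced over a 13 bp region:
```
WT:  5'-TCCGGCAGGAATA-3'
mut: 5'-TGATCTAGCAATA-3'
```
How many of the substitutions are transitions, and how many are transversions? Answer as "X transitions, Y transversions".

Mismatches (1-based):
base 2: C→G (pyrimidine→purine, transversion)
base 3: C→A (pyrimidine→purine, transversion)
base 4: G→T (purine→pyrimidine, transversion)
base 5: G→C (purine→pyrimidine, transversion)
base 6: C→T (pyrimidine→pyrimidine, transition)
base 9: G→C (purine→pyrimidine, transversion)

1 transition, 5 transversions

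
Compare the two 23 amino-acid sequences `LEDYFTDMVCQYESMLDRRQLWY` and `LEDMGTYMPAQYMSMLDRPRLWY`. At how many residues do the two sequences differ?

The sequences differ at residues 4, 5, 7, 9, 10, 13, 19, 20 (1-based) — 8 in total.

8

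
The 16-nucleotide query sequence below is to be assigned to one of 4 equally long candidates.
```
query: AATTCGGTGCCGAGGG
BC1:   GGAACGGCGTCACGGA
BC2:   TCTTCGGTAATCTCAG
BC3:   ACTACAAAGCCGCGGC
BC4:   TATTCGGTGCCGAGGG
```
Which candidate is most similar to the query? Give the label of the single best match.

BC1 differs at 9 sites; BC2 differs at 9 sites; BC3 differs at 7 sites; BC4 differs at 1 site. The closest is BC4.

BC4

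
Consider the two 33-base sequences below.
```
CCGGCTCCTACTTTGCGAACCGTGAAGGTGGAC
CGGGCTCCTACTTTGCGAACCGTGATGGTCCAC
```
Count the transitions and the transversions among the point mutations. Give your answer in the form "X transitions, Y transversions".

Transitions (purine↔purine or pyrimidine↔pyrimidine): none.
Transversions (purine↔pyrimidine): 2 C→G, 26 A→T, 30 G→C, 31 G→C.

0 transitions, 4 transversions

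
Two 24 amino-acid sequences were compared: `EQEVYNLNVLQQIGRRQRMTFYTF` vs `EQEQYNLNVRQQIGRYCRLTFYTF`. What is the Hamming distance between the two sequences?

The sequences differ at positions 4, 10, 16, 17, 19 (1-based) — 5 in total.

5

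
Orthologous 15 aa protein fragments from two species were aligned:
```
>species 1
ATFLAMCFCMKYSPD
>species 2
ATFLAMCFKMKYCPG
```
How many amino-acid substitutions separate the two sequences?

3

The sequences differ at positions 9, 13, 15 (1-based) — 3 in total.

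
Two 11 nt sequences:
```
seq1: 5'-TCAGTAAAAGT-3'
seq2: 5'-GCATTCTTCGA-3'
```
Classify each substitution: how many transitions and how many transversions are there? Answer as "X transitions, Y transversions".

0 transitions, 7 transversions

Mismatches (1-based):
position 1: T→G (pyrimidine→purine, transversion)
position 4: G→T (purine→pyrimidine, transversion)
position 6: A→C (purine→pyrimidine, transversion)
position 7: A→T (purine→pyrimidine, transversion)
position 8: A→T (purine→pyrimidine, transversion)
position 9: A→C (purine→pyrimidine, transversion)
position 11: T→A (pyrimidine→purine, transversion)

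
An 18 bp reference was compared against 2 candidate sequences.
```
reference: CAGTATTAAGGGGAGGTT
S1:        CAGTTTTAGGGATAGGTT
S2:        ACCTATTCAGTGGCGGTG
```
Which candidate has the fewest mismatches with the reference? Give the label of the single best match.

Hamming distances to reference — S1: 4; S2: 7.
Smallest is S1 with 4 mismatches.

S1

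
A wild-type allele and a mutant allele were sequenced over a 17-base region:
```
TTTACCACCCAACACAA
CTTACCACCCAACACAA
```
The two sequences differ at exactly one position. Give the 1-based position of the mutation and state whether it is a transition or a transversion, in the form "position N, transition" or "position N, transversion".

position 1, transition

Position 1 changes T→C. T is a pyrimidine and C is a pyrimidine, so this is a transition.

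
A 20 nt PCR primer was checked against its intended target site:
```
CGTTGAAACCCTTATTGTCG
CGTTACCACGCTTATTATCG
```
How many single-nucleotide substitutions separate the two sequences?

The sequences differ at bases 5, 6, 7, 10, 17 (1-based) — 5 in total.

5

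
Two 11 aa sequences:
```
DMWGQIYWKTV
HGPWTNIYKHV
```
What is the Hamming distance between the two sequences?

9

The sequences differ at positions 1, 2, 3, 4, 5, 6, 7, 8, 10 (1-based) — 9 in total.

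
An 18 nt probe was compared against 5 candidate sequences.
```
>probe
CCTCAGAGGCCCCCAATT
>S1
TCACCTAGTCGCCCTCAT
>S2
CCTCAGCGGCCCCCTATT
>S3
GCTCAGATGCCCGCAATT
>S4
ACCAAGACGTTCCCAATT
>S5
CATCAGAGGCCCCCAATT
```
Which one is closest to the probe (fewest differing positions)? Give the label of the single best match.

S5

Hamming distances to probe — S1: 9; S2: 2; S3: 3; S4: 6; S5: 1.
Smallest is S5 with 1 mismatch.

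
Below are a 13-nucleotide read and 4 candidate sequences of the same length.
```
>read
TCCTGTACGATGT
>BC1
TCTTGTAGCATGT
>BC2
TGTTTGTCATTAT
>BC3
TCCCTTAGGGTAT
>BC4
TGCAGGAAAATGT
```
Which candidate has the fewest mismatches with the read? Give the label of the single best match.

BC1

BC1 differs at 3 sites; BC2 differs at 8 sites; BC3 differs at 5 sites; BC4 differs at 5 sites. The closest is BC1.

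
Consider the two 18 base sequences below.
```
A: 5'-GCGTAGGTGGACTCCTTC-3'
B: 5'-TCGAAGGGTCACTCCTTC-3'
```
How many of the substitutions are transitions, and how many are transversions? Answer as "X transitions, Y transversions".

Transitions (purine↔purine or pyrimidine↔pyrimidine): none.
Transversions (purine↔pyrimidine): 1 G→T, 4 T→A, 8 T→G, 9 G→T, 10 G→C.

0 transitions, 5 transversions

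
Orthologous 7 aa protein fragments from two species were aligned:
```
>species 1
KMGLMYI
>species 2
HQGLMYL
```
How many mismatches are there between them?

3

Mismatches (1-based): position 1: K→H; position 2: M→Q; position 7: I→L.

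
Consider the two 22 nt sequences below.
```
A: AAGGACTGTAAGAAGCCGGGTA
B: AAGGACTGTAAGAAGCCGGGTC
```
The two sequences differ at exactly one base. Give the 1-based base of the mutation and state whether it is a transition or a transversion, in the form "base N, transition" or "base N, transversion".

base 22, transversion

Base 22 changes A→C. A is a purine and C is a pyrimidine, so this is a transversion.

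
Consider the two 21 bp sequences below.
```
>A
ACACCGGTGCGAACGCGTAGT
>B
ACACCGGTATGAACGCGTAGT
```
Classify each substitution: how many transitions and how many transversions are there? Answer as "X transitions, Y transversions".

Mismatches (1-based):
position 9: G→A (purine→purine, transition)
position 10: C→T (pyrimidine→pyrimidine, transition)

2 transitions, 0 transversions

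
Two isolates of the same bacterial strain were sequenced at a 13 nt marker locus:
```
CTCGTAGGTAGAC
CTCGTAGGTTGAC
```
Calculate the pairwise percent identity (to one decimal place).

92.3%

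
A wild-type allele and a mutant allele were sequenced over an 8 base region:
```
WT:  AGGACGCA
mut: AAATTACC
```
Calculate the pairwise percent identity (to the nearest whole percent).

25%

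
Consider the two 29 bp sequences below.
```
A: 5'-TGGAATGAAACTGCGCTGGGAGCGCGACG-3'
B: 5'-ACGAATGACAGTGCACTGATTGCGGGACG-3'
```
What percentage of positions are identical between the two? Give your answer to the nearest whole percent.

9 positions differ (1, 2, 9, 11, 15, 19, 20, 21, 25), so 20 of 29 match: 20/29 = 68.97%.

69%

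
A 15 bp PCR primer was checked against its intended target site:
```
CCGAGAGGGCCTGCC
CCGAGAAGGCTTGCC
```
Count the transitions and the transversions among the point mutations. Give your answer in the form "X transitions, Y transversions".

2 transitions, 0 transversions

Mismatches (1-based):
base 7: G→A (purine→purine, transition)
base 11: C→T (pyrimidine→pyrimidine, transition)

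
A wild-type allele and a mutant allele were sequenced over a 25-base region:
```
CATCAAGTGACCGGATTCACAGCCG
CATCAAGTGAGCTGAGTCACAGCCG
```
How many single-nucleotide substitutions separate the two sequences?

3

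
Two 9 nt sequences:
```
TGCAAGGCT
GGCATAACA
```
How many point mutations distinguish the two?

The sequences differ at sites 1, 5, 6, 7, 9 (1-based) — 5 in total.

5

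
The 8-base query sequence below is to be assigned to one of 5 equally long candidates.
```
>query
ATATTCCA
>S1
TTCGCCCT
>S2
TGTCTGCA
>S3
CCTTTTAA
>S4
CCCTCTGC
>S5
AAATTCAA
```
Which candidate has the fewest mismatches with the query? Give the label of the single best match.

S1 differs at 5 bases; S2 differs at 5 bases; S3 differs at 5 bases; S4 differs at 7 bases; S5 differs at 2 bases. The closest is S5.

S5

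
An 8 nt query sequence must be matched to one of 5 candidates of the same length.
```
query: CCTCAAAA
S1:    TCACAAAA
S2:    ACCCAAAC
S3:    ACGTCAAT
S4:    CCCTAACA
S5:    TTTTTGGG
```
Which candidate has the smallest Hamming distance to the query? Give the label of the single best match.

S1

Hamming distances to query — S1: 2; S2: 3; S3: 5; S4: 3; S5: 7.
Smallest is S1 with 2 mismatches.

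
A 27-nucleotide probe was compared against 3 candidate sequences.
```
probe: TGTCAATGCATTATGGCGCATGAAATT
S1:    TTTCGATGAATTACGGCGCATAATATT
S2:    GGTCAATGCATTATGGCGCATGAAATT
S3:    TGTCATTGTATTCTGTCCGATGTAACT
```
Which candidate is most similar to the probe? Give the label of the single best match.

S2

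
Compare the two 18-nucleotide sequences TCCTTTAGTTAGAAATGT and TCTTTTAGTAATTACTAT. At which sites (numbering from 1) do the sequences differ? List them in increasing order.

3, 10, 12, 13, 15, 17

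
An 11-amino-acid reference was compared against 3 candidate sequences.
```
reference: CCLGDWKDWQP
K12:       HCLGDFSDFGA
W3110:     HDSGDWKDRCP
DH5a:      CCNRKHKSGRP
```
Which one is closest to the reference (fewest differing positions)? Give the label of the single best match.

K12 differs at 6 positions; W3110 differs at 5 positions; DH5a differs at 7 positions. The closest is W3110.

W3110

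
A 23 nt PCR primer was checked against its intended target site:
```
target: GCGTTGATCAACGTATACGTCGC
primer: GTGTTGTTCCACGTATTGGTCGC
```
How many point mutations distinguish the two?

5

Comparing position by position, 5 bases differ: 2 (C/T), 7 (A/T), 10 (A/C), 17 (A/T), 18 (C/G).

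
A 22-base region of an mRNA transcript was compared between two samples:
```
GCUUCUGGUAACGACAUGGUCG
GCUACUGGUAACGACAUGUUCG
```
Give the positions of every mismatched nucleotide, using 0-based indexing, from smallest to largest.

3, 18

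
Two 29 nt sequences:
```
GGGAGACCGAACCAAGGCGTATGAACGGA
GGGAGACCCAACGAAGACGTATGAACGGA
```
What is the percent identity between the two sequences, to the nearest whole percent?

3 positions differ (9, 13, 17), so 26 of 29 match: 26/29 = 89.66%.

90%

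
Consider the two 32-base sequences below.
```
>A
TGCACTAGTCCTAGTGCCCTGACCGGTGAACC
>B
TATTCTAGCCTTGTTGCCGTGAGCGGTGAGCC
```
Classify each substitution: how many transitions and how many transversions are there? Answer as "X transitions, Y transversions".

Mismatches (1-based):
position 2: G→A (purine→purine, transition)
position 3: C→T (pyrimidine→pyrimidine, transition)
position 4: A→T (purine→pyrimidine, transversion)
position 9: T→C (pyrimidine→pyrimidine, transition)
position 11: C→T (pyrimidine→pyrimidine, transition)
position 13: A→G (purine→purine, transition)
position 14: G→T (purine→pyrimidine, transversion)
position 19: C→G (pyrimidine→purine, transversion)
position 23: C→G (pyrimidine→purine, transversion)
position 30: A→G (purine→purine, transition)

6 transitions, 4 transversions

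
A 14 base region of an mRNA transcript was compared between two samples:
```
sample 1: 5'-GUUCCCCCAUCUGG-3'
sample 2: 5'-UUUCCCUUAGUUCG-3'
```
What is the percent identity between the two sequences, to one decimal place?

Mismatches at positions 1, 7, 8, 10, 11, 13 (1-based): 6 of 14.
Identical positions: 8/14 = 57.14% → 57.1%.

57.1%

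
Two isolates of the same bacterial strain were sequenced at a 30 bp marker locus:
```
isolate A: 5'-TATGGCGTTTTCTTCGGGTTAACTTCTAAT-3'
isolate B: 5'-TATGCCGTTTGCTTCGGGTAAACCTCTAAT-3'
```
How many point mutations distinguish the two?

Mismatches (1-based): position 5: G→C; position 11: T→G; position 20: T→A; position 24: T→C.

4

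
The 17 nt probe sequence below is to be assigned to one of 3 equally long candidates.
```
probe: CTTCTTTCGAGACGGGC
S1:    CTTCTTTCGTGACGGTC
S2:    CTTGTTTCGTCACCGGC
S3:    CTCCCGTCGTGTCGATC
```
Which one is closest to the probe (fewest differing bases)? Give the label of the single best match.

S1

S1 differs at 2 bases; S2 differs at 4 bases; S3 differs at 7 bases. The closest is S1.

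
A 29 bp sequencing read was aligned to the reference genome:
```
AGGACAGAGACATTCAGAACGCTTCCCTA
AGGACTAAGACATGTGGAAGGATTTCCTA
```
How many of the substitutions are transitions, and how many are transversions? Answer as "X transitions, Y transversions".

4 transitions, 4 transversions

Transitions (purine↔purine or pyrimidine↔pyrimidine): 7 G→A, 15 C→T, 16 A→G, 25 C→T.
Transversions (purine↔pyrimidine): 6 A→T, 14 T→G, 20 C→G, 22 C→A.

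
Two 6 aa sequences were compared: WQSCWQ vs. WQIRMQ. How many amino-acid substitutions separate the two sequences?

3

Comparing position by position, 3 residues differ: 3 (S/I), 4 (C/R), 5 (W/M).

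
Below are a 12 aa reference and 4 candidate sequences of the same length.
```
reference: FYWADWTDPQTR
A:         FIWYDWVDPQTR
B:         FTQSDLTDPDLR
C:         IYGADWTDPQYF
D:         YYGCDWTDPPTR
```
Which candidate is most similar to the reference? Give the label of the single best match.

A differs at 3 positions; B differs at 6 positions; C differs at 4 positions; D differs at 4 positions. The closest is A.

A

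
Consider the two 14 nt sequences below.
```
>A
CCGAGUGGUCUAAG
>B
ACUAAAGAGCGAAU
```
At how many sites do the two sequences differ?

8

The sequences differ at sites 1, 3, 5, 6, 8, 9, 11, 14 (1-based) — 8 in total.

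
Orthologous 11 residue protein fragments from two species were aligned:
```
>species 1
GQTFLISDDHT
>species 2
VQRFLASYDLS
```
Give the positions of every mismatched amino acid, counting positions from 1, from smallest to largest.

1, 3, 6, 8, 10, 11

Differences at position 1 (G→V), position 3 (T→R), position 6 (I→A), position 8 (D→Y), position 10 (H→L), position 11 (T→S).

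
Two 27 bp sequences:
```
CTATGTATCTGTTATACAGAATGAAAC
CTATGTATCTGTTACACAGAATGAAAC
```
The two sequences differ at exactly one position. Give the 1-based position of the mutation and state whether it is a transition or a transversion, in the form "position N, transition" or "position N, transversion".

Position 15 changes T→C. T is a pyrimidine and C is a pyrimidine, so this is a transition.

position 15, transition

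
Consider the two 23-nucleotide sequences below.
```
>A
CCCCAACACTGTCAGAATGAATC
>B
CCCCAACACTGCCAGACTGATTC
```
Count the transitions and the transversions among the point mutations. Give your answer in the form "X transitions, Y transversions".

1 transition, 2 transversions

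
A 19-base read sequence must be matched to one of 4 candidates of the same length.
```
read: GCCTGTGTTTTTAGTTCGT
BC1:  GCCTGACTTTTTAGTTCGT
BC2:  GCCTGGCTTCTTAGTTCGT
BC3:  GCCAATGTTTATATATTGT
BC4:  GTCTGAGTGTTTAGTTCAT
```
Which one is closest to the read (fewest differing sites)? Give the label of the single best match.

BC1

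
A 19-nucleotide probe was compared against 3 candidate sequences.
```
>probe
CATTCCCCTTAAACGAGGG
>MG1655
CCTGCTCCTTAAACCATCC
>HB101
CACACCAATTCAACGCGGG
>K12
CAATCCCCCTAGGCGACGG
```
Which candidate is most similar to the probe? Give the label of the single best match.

K12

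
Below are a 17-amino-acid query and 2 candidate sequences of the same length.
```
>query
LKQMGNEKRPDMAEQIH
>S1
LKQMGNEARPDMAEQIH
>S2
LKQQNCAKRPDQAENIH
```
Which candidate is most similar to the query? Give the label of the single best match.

S1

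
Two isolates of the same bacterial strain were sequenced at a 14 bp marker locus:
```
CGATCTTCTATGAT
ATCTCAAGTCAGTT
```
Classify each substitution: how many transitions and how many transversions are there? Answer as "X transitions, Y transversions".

0 transitions, 9 transversions

Mismatches (1-based):
site 1: C→A (pyrimidine→purine, transversion)
site 2: G→T (purine→pyrimidine, transversion)
site 3: A→C (purine→pyrimidine, transversion)
site 6: T→A (pyrimidine→purine, transversion)
site 7: T→A (pyrimidine→purine, transversion)
site 8: C→G (pyrimidine→purine, transversion)
site 10: A→C (purine→pyrimidine, transversion)
site 11: T→A (pyrimidine→purine, transversion)
site 13: A→T (purine→pyrimidine, transversion)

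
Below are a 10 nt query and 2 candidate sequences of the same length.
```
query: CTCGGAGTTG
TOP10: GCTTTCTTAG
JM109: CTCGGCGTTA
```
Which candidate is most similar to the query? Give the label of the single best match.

JM109

Hamming distances to query — TOP10: 8; JM109: 2.
Smallest is JM109 with 2 mismatches.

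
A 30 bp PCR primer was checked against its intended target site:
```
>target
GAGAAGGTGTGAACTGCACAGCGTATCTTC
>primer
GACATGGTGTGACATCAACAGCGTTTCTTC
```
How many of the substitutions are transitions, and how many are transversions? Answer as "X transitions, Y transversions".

0 transitions, 7 transversions

Mismatches (1-based):
position 3: G→C (purine→pyrimidine, transversion)
position 5: A→T (purine→pyrimidine, transversion)
position 13: A→C (purine→pyrimidine, transversion)
position 14: C→A (pyrimidine→purine, transversion)
position 16: G→C (purine→pyrimidine, transversion)
position 17: C→A (pyrimidine→purine, transversion)
position 25: A→T (purine→pyrimidine, transversion)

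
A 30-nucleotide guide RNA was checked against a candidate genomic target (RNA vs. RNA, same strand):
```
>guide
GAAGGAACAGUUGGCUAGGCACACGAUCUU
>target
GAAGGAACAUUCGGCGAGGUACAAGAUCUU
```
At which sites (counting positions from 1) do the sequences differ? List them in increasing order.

10, 12, 16, 20, 24

Scanning 1-based: 10: G/U; 12: U/C; 16: U/G; 20: C/U; 24: C/A.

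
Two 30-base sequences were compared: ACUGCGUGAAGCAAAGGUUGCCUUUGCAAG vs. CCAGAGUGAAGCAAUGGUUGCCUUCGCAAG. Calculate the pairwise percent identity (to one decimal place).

83.3%

Mismatches at positions 1, 3, 5, 15, 25 (1-based): 5 of 30.
Identical positions: 25/30 = 83.33% → 83.3%.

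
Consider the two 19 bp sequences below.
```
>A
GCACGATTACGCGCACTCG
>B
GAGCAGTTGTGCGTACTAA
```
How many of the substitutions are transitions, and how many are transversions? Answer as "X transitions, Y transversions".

7 transitions, 2 transversions

Transitions (purine↔purine or pyrimidine↔pyrimidine): 3 A→G, 5 G→A, 6 A→G, 9 A→G, 10 C→T, 14 C→T, 19 G→A.
Transversions (purine↔pyrimidine): 2 C→A, 18 C→A.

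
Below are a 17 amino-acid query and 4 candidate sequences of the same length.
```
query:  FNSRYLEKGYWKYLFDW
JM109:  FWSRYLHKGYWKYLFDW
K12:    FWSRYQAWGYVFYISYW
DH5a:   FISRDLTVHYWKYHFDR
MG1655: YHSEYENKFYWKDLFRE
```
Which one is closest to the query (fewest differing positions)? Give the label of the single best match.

Hamming distances to query — JM109: 2; K12: 9; DH5a: 7; MG1655: 9.
Smallest is JM109 with 2 mismatches.

JM109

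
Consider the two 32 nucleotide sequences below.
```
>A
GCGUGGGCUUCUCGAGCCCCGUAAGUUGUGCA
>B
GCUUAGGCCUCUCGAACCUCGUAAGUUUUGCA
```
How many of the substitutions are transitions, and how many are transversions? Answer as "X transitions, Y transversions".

4 transitions, 2 transversions

Mismatches (1-based):
base 3: G→U (purine→pyrimidine, transversion)
base 5: G→A (purine→purine, transition)
base 9: U→C (pyrimidine→pyrimidine, transition)
base 16: G→A (purine→purine, transition)
base 19: C→U (pyrimidine→pyrimidine, transition)
base 28: G→U (purine→pyrimidine, transversion)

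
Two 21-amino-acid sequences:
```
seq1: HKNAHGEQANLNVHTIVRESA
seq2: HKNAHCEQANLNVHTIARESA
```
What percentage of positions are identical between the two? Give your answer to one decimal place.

90.5%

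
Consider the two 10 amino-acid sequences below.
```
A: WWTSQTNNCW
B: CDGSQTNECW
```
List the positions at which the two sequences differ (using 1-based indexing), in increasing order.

Differences at position 1 (W→C), position 2 (W→D), position 3 (T→G), position 8 (N→E).

1, 2, 3, 8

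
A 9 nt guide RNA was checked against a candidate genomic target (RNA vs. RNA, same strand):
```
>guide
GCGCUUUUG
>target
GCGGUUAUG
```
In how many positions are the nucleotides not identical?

Comparing position by position, 2 positions differ: 4 (C/G), 7 (U/A).

2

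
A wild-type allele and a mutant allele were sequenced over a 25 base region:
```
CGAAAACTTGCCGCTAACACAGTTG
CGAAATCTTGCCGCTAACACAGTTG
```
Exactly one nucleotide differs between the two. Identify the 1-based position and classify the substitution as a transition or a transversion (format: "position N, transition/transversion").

position 6, transversion

The sequences differ only at position 6: A→T (purine→pyrimidine), a transversion.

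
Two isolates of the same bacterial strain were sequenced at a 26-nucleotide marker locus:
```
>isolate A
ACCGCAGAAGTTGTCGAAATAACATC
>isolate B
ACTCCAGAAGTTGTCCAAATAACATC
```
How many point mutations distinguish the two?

3

Mismatches (1-based): site 3: C→T; site 4: G→C; site 16: G→C.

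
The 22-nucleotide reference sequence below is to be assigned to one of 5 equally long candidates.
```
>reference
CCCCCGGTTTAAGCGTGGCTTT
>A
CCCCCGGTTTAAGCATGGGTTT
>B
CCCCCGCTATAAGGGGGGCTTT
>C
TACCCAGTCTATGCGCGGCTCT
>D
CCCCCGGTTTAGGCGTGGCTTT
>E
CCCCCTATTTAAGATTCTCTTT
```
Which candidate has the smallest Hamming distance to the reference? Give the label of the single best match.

Hamming distances to reference — A: 2; B: 4; C: 7; D: 1; E: 6.
Smallest is D with 1 mismatch.

D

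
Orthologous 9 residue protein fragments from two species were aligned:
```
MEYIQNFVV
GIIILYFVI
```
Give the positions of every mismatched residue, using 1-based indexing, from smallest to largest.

Differences at position 1 (M→G), position 2 (E→I), position 3 (Y→I), position 5 (Q→L), position 6 (N→Y), position 9 (V→I).

1, 2, 3, 5, 6, 9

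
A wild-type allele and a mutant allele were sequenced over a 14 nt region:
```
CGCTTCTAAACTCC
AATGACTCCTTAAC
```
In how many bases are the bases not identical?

11

The sequences differ at bases 1, 2, 3, 4, 5, 8, 9, 10, 11, 12, 13 (1-based) — 11 in total.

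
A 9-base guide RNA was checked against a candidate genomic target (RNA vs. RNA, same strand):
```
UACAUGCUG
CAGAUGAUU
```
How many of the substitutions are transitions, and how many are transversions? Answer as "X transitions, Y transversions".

Mismatches (1-based):
position 1: U→C (pyrimidine→pyrimidine, transition)
position 3: C→G (pyrimidine→purine, transversion)
position 7: C→A (pyrimidine→purine, transversion)
position 9: G→U (purine→pyrimidine, transversion)

1 transition, 3 transversions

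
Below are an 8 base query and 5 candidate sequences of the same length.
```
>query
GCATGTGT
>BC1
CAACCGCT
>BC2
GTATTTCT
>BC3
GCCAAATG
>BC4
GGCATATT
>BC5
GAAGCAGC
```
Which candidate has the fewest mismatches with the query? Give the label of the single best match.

Hamming distances to query — BC1: 6; BC2: 3; BC3: 6; BC4: 6; BC5: 5.
Smallest is BC2 with 3 mismatches.

BC2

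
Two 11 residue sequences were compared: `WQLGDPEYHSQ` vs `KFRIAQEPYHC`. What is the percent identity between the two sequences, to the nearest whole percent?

Mismatches at positions 1, 2, 3, 4, 5, 6, 8, 9, 10, 11 (1-based): 10 of 11.
Identical positions: 1/11 = 9.091% → 9%.

9%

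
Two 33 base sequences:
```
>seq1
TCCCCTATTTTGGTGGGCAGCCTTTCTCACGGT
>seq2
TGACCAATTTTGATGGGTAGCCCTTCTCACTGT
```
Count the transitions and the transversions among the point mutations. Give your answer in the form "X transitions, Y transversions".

3 transitions, 4 transversions

Transitions (purine↔purine or pyrimidine↔pyrimidine): 13 G→A, 18 C→T, 23 T→C.
Transversions (purine↔pyrimidine): 2 C→G, 3 C→A, 6 T→A, 31 G→T.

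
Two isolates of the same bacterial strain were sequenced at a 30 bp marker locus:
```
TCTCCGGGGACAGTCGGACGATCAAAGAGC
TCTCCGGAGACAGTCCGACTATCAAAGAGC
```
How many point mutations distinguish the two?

3

The sequences differ at bases 8, 16, 20 (1-based) — 3 in total.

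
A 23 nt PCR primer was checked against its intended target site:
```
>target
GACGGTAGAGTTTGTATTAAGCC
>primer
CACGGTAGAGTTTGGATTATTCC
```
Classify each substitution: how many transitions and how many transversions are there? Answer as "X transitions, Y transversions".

Mismatches (1-based):
base 1: G→C (purine→pyrimidine, transversion)
base 15: T→G (pyrimidine→purine, transversion)
base 20: A→T (purine→pyrimidine, transversion)
base 21: G→T (purine→pyrimidine, transversion)

0 transitions, 4 transversions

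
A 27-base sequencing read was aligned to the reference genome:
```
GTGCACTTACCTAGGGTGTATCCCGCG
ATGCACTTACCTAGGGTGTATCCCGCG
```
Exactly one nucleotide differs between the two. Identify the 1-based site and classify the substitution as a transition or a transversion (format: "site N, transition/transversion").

site 1, transition

Site 1 changes G→A. G is a purine and A is a purine, so this is a transition.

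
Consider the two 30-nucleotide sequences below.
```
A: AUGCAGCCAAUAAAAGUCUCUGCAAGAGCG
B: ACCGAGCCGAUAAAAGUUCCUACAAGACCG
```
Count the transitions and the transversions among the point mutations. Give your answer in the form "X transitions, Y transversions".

5 transitions, 3 transversions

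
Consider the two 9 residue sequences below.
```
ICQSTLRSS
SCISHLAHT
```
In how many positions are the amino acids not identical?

Comparing position by position, 6 positions differ: 1 (I/S), 3 (Q/I), 5 (T/H), 7 (R/A), 8 (S/H), 9 (S/T).

6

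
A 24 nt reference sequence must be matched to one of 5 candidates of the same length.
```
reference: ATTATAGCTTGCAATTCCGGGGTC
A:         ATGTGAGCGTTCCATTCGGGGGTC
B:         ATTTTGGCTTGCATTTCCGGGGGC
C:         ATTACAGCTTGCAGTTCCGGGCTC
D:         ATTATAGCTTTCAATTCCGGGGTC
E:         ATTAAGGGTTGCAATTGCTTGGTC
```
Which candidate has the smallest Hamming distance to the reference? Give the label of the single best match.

Hamming distances to reference — A: 7; B: 4; C: 3; D: 1; E: 6.
Smallest is D with 1 mismatch.

D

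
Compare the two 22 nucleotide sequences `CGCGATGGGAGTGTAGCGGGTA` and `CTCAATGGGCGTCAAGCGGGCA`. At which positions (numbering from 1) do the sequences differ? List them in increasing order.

Differences at position 2 (G→T), position 4 (G→A), position 10 (A→C), position 13 (G→C), position 14 (T→A), position 21 (T→C).

2, 4, 10, 13, 14, 21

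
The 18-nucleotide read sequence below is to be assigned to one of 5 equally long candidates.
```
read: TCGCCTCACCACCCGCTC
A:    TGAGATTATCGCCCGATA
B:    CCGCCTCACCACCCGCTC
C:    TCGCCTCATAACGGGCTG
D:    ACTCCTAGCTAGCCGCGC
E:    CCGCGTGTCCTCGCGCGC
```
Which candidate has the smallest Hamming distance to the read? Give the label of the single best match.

B

Hamming distances to read — A: 9; B: 1; C: 5; D: 7; E: 7.
Smallest is B with 1 mismatch.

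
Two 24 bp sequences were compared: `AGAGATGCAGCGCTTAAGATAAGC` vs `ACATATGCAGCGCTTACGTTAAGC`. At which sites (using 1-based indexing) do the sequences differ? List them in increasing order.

2, 4, 17, 19

Differences at site 2 (G→C), site 4 (G→T), site 17 (A→C), site 19 (A→T).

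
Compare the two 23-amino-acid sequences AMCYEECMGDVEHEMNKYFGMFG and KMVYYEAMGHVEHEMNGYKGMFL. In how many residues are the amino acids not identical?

8

The sequences differ at residues 1, 3, 5, 7, 10, 17, 19, 23 (1-based) — 8 in total.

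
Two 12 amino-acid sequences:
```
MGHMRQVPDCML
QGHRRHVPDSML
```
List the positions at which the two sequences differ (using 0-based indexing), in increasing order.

Scanning 0-based: 0: M/Q; 3: M/R; 5: Q/H; 9: C/S.

0, 3, 5, 9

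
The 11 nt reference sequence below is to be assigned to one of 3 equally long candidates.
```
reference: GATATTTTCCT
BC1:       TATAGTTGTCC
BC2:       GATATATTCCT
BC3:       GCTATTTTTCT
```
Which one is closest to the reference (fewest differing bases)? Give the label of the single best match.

BC2

Hamming distances to reference — BC1: 5; BC2: 1; BC3: 2.
Smallest is BC2 with 1 mismatch.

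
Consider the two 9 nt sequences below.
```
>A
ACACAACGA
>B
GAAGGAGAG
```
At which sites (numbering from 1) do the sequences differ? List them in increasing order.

1, 2, 4, 5, 7, 8, 9

Differences at site 1 (A→G), site 2 (C→A), site 4 (C→G), site 5 (A→G), site 7 (C→G), site 8 (G→A), site 9 (A→G).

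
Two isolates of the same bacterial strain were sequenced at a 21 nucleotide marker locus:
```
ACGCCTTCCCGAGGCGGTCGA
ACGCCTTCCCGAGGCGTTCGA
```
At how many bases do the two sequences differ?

Comparing position by position, 1 base differs: 17 (G/T).

1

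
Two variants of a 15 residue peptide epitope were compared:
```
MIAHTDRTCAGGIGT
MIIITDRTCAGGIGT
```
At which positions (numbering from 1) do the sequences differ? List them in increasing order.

3, 4

Scanning 1-based: 3: A/I; 4: H/I.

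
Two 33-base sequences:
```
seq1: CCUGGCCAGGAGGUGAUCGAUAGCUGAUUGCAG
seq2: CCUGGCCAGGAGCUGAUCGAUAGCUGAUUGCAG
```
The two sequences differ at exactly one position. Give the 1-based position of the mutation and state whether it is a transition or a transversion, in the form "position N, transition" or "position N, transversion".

position 13, transversion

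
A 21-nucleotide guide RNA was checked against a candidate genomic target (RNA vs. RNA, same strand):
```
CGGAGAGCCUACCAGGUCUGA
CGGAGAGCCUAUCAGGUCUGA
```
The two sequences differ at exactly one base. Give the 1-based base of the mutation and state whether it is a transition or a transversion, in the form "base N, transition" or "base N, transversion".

The sequences differ only at base 12: C→U (pyrimidine→pyrimidine), a transition.

base 12, transition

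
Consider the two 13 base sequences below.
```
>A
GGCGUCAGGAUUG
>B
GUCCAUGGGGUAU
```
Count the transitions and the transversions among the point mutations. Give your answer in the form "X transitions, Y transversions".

Mismatches (1-based):
site 2: G→U (purine→pyrimidine, transversion)
site 4: G→C (purine→pyrimidine, transversion)
site 5: U→A (pyrimidine→purine, transversion)
site 6: C→U (pyrimidine→pyrimidine, transition)
site 7: A→G (purine→purine, transition)
site 10: A→G (purine→purine, transition)
site 12: U→A (pyrimidine→purine, transversion)
site 13: G→U (purine→pyrimidine, transversion)

3 transitions, 5 transversions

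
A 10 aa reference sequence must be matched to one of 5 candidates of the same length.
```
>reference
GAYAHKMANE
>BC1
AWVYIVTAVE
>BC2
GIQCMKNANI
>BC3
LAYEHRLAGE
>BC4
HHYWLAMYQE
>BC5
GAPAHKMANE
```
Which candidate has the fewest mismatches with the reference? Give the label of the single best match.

BC5

Hamming distances to reference — BC1: 8; BC2: 6; BC3: 5; BC4: 7; BC5: 1.
Smallest is BC5 with 1 mismatch.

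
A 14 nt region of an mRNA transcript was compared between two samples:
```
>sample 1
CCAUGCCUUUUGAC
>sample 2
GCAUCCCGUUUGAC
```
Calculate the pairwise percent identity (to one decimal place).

78.6%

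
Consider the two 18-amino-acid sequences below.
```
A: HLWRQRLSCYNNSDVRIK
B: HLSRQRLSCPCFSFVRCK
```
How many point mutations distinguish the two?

Mismatches (1-based): position 3: W→S; position 10: Y→P; position 11: N→C; position 12: N→F; position 14: D→F; position 17: I→C.

6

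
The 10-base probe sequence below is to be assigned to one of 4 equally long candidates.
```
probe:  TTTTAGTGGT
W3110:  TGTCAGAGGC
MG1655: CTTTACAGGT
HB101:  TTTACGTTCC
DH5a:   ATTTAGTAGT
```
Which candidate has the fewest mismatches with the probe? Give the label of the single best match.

Hamming distances to probe — W3110: 4; MG1655: 3; HB101: 5; DH5a: 2.
Smallest is DH5a with 2 mismatches.

DH5a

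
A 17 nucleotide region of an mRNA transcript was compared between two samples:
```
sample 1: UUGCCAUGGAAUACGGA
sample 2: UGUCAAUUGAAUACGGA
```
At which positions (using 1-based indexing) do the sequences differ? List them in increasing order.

Scanning 1-based: 2: U/G; 3: G/U; 5: C/A; 8: G/U.

2, 3, 5, 8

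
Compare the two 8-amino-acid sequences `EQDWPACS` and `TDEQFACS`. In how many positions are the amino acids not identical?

5

The sequences differ at positions 1, 2, 3, 4, 5 (1-based) — 5 in total.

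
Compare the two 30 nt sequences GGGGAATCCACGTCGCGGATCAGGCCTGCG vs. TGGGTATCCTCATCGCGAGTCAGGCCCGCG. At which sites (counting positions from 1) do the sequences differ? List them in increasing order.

1, 5, 10, 12, 18, 19, 27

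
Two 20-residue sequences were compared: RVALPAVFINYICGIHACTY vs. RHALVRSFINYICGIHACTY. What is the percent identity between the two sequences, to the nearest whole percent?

80%

Mismatches at positions 2, 5, 6, 7 (1-based): 4 of 20.
Identical positions: 16/20 = 80% → 80%.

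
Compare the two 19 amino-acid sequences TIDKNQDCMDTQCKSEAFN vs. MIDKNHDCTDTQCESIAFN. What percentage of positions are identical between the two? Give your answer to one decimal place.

73.7%

Mismatches at positions 1, 6, 9, 14, 16 (1-based): 5 of 19.
Identical positions: 14/19 = 73.68% → 73.7%.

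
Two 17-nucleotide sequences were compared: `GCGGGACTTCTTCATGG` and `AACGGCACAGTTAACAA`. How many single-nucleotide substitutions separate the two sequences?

Comparing position by position, 12 positions differ: 1 (G/A), 2 (C/A), 3 (G/C), 6 (A/C), 7 (C/A), 8 (T/C), 9 (T/A), 10 (C/G), 13 (C/A), 15 (T/C), 16 (G/A), 17 (G/A).

12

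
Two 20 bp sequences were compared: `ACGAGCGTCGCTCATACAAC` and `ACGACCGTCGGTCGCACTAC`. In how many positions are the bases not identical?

5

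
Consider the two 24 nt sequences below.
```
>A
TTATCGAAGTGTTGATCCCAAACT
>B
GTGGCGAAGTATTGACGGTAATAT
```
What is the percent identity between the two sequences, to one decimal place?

58.3%

10 positions differ (1, 3, 4, 11, 16, 17, 18, 19, 22, 23), so 14 of 24 match: 14/24 = 58.33%.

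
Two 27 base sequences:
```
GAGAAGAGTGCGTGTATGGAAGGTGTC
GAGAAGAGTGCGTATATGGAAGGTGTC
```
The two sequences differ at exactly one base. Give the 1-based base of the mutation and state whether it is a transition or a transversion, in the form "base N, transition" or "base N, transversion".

Base 14 changes G→A. G is a purine and A is a purine, so this is a transition.

base 14, transition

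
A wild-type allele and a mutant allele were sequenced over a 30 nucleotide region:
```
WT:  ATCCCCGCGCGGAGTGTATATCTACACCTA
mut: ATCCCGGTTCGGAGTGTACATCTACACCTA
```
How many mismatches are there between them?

4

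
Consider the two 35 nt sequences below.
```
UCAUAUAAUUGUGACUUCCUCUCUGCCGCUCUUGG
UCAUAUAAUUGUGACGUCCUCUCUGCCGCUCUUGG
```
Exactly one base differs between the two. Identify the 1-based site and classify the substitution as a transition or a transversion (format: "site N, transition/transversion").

Site 16 changes U→G. U is a pyrimidine and G is a purine, so this is a transversion.

site 16, transversion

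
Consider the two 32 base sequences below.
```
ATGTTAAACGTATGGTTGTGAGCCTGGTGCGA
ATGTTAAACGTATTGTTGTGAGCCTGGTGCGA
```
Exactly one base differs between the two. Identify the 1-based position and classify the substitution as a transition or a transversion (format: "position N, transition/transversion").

position 14, transversion

The sequences differ only at position 14: G→T (purine→pyrimidine), a transversion.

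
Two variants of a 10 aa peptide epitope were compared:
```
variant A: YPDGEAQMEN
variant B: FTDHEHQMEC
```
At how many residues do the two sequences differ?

Comparing position by position, 5 residues differ: 1 (Y/F), 2 (P/T), 4 (G/H), 6 (A/H), 10 (N/C).

5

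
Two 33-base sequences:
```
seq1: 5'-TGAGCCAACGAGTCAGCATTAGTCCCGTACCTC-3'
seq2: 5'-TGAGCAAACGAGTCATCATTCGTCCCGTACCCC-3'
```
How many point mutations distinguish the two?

Comparing position by position, 4 positions differ: 6 (C/A), 16 (G/T), 21 (A/C), 32 (T/C).

4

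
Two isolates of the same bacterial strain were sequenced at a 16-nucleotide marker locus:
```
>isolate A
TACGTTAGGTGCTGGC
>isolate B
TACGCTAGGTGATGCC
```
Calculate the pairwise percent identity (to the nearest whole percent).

Mismatches at positions 5, 12, 15 (1-based): 3 of 16.
Identical positions: 13/16 = 81.25% → 81%.

81%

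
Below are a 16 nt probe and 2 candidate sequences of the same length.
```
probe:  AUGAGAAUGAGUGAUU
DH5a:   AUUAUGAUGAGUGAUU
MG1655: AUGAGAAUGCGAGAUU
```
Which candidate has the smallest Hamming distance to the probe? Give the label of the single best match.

MG1655

Hamming distances to probe — DH5a: 3; MG1655: 2.
Smallest is MG1655 with 2 mismatches.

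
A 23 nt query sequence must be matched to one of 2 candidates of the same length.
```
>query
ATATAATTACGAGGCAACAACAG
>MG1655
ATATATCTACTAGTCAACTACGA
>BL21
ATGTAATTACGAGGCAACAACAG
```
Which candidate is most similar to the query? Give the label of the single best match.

BL21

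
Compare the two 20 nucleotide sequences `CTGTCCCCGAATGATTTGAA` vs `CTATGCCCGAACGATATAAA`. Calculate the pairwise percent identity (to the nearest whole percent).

Mismatches at positions 3, 5, 12, 16, 18 (1-based): 5 of 20.
Identical positions: 15/20 = 75% → 75%.

75%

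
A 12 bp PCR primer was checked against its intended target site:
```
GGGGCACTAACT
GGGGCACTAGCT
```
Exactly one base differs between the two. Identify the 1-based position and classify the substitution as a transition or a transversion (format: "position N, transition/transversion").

position 10, transition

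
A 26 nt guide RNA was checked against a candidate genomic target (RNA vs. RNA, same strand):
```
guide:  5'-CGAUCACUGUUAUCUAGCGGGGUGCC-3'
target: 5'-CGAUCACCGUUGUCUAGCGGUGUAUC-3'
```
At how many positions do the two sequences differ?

5

Mismatches (1-based): position 8: U→C; position 12: A→G; position 21: G→U; position 24: G→A; position 25: C→U.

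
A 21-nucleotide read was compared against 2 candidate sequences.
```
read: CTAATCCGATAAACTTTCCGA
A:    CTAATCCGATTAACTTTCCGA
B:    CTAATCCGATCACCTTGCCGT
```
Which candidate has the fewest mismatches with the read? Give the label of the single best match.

A

Hamming distances to read — A: 1; B: 4.
Smallest is A with 1 mismatch.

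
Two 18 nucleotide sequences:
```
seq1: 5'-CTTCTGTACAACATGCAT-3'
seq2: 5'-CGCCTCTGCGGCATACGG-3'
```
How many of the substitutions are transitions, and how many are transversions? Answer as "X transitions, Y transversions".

Mismatches (1-based):
base 2: T→G (pyrimidine→purine, transversion)
base 3: T→C (pyrimidine→pyrimidine, transition)
base 6: G→C (purine→pyrimidine, transversion)
base 8: A→G (purine→purine, transition)
base 10: A→G (purine→purine, transition)
base 11: A→G (purine→purine, transition)
base 15: G→A (purine→purine, transition)
base 17: A→G (purine→purine, transition)
base 18: T→G (pyrimidine→purine, transversion)

6 transitions, 3 transversions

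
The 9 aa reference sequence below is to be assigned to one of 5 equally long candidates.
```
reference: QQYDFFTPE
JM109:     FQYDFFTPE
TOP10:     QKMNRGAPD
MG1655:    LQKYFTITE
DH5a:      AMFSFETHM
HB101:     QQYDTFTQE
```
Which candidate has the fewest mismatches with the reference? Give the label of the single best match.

JM109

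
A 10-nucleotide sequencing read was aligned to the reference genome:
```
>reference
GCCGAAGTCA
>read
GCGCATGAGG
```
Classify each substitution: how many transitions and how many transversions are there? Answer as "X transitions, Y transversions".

Mismatches (1-based):
base 3: C→G (pyrimidine→purine, transversion)
base 4: G→C (purine→pyrimidine, transversion)
base 6: A→T (purine→pyrimidine, transversion)
base 8: T→A (pyrimidine→purine, transversion)
base 9: C→G (pyrimidine→purine, transversion)
base 10: A→G (purine→purine, transition)

1 transition, 5 transversions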